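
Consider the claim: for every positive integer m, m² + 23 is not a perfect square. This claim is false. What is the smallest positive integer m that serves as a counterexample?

m = 11

We need the least positive integer m for which m² + 23 is a perfect square.
The first 10 eligible values, up to m = 10, all satisfy the conclusion.
m = 11: 11² + 23 = 144 = 12², a perfect square.
Thus m = 11 disproves the claim, and no smaller m works.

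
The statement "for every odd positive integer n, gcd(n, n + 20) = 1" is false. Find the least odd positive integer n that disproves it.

n = 5

We need the least odd positive integer n for which gcd(n, n + 20) > 1.
For n = 1, 3 the conclusion holds.
n = 5: gcd(5, 25) = 5.
So n = 5 is the smallest counterexample.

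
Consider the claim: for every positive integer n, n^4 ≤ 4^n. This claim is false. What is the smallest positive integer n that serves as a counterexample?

A counterexample is any positive integer n such that n^4 > 4^n; we check each in order.
n = 1: n^4 = 1 and 4^n = 4, so 1 ≤ 4.
n = 2: n^4 = 16 and 4^n = 16, so 16 ≤ 16.
n = 3: n^4 = 81 and 4^n = 64, so 81 > 64.
Thus n = 3 disproves the claim, and no smaller n works.

n = 3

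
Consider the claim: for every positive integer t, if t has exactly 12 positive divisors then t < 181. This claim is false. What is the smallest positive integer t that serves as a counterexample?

A counterexample is any positive integer t such that t has exactly 12 positive divisors but the claim fails; we check each in order.
For t = 60, 72, 84, 90, …, 150, 156, 160 the conclusion holds.
t = 198: τ(198) = 12; 198 ≥ 181.
So t = 198 is the smallest counterexample.

t = 198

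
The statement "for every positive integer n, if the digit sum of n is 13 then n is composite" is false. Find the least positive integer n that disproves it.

n = 67

We need the least positive integer n for which the digit sum of n is 13 but n is prime.
n = 49: digit sum 13; 49 is composite.
n = 58: digit sum 13; 58 is composite.
n = 67: digit sum 13; 67 is prime, not composite.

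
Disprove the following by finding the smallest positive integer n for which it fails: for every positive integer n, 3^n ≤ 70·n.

A counterexample is any positive integer n such that 3^n > 70·n; we check each in order.
For n = 1, 2, 3, 4, 5 the conclusion holds.
n = 6: 3^n = 729 and 70·n = 420, so 729 > 420.
So n = 6 is the smallest counterexample.

n = 6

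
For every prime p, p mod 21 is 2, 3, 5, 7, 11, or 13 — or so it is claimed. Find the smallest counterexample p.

p = 17

For p = 2, 3, 5, 7, 11, 13 the conclusion holds.
p = 17: 17 mod 21 = 17 — not in {2, 3, 5, 7, 11, 13}.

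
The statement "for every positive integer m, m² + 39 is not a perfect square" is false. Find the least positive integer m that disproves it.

We need the least positive integer m for which m² + 39 is a perfect square.
The first 4 eligible values, up to m = 4, all satisfy the conclusion.
m = 5: 5² + 39 = 64 = 8², a perfect square.
Hence m = 5 is a counterexample.

m = 5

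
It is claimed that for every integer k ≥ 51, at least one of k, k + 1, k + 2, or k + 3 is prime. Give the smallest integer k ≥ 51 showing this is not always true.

k = 54

A counterexample is any integer k ≥ 51 such that k, k + 1, k + 2, k + 3 are all composite; we check each in order.
For k = 51, 52, 53 the conclusion holds.
k = 54: 54 = 2 × 27; 55 = 5 × 11; 56 = 2 × 28; 57 = 3 × 19 — all composite.
So k = 54 is the smallest counterexample.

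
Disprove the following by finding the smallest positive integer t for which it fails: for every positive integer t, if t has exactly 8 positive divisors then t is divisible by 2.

t = 105

The first 12 eligible values, up to t = 104, all satisfy the conclusion.
t = 105: τ(105) = 8; 105 mod 2 = 1.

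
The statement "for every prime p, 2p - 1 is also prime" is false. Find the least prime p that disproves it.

For p = 2, 3 the conclusion holds.
p = 5: 2p - 1 = 9 = 3 × 3, not prime.

p = 5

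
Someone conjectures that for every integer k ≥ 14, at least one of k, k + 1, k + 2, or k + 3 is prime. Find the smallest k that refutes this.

A counterexample is any integer k ≥ 14 such that k, k + 1, k + 2, k + 3 are all composite; we check each in order.
The first 10 eligible values, up to k = 23, all satisfy the conclusion.
k = 24: 24 = 2 × 12; 25 = 5 × 5; 26 = 2 × 13; 27 = 3 × 9 — all composite.
So k = 24 is the smallest counterexample.

k = 24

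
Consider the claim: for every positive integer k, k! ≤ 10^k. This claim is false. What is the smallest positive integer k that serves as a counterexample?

k = 25

A counterexample is any positive integer k such that k! > 10^k; we check each in order.
The first 24 eligible values, up to k = 24, all satisfy the conclusion.
k = 25: k! = 15511210043330985984000000 and 10^k = 10000000000000000000000000, so 15511210043330985984000000 > 10000000000000000000000000.
Thus k = 25 disproves the claim, and no smaller k works.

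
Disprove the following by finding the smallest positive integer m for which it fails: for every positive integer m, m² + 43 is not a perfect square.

m = 21

The first 20 eligible values, up to m = 20, all satisfy the conclusion.
m = 21: 21² + 43 = 484 = 22², a perfect square.
Hence m = 21 is a counterexample.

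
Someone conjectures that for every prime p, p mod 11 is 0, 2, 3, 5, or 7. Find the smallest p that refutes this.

p = 17

The first 6 eligible values, up to p = 13, all satisfy the conclusion.
p = 17: 17 mod 11 = 6 — not in {0, 2, 3, 5, 7}.
Hence p = 17 is a counterexample.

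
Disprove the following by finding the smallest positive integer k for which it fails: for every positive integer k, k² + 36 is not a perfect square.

k = 8

We need the least positive integer k for which k² + 36 is a perfect square.
k = 1: 1² + 36 = 37, not a perfect square.
k = 2: 2² + 36 = 40, not a perfect square.
k = 3: 3² + 36 = 45, not a perfect square.
k = 4: 4² + 36 = 52, not a perfect square.
k = 5: 5² + 36 = 61, not a perfect square.
k = 6: 6² + 36 = 72, not a perfect square.
k = 7: 7² + 36 = 85, not a perfect square.
k = 8: 8² + 36 = 100 = 10², a perfect square.
Hence k = 8 is a counterexample.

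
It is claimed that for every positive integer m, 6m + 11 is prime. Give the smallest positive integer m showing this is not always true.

We need the least positive integer m for which 6m + 11 is not prime.
For m = 1, 2, 3 the conclusion holds.
m = 4: 6m + 11 = 35 = 5 × 7, composite.
So m = 4 is the smallest counterexample.

m = 4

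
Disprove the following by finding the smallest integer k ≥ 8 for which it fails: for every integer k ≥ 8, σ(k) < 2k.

k = 12

The first 4 eligible values, up to k = 11, all satisfy the conclusion.
k = 12: σ(12) = 28; 28 ≥ 24.
So k = 12 is the smallest counterexample.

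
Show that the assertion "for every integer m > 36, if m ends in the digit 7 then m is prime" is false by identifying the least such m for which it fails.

We need the least integer m > 36 for which m ends in the digit 7 but m is not prime.
m = 37: 37 ends in 7 and is prime.
m = 47: 47 ends in 7 and is prime.
m = 57: 57 ends in 7; 57 = 3 × 19, composite.
So m = 57 is the smallest counterexample.

m = 57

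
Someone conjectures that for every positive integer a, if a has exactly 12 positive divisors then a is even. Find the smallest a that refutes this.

a = 315

For a = 60, 72, 84, 90, …, 294, 306, 308 the conclusion holds.
a = 315: divisors of 315: 12 divisors; 315 is odd.
Thus a = 315 disproves the claim, and no smaller a works.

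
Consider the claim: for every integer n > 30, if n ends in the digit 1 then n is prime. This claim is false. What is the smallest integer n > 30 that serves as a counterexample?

Check each integer n > 30 in order until n ends in the digit 1 but n is not prime.
n = 31: 31 ends in 1 and is prime.
n = 41: 41 ends in 1 and is prime.
n = 51: 51 ends in 1; 51 = 3 × 17, composite.
So n = 51 is the smallest counterexample.

n = 51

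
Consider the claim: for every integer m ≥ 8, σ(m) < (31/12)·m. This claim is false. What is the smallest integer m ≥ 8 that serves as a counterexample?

m = 48

We need the least integer m ≥ 8 for which the claim fails.
For m = 8, 9, 10, 11, …, 45, 46, 47 the conclusion holds.
m = 48: σ(48) = 124; 124 ≥ 124.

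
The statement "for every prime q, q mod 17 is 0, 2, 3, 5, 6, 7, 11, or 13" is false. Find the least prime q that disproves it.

q = 29

A counterexample is any prime q such that the claim fails; we check each in order.
For q = 2, 3, 5, 7, 11, 13, 17, 19, 23 the conclusion holds.
q = 29: 29 mod 17 = 12 — not in {0, 2, 3, 5, 6, 7, 11, 13}.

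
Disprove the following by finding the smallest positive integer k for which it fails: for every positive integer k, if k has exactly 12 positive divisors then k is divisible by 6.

Check each positive integer k in order until k has exactly 12 positive divisors but k is not divisible by 6.
The first 8 eligible values, up to k = 132, all satisfy the conclusion.
k = 140: τ(140) = 12; 140 mod 6 = 2.

k = 140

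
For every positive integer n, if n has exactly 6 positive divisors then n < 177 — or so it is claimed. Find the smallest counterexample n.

The first 26 eligible values, up to n = 175, all satisfy the conclusion.
n = 188: τ(188) = 6; 188 ≥ 177.
Hence n = 188 is a counterexample.

n = 188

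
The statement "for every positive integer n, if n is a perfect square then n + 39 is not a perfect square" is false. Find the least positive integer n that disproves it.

n = 25

Check each positive integer n in order until n is a perfect square but n + 39 is a perfect square.
The first 4 eligible values, up to n = 16, all satisfy the conclusion.
n = 25: 25 = 5² and 25 + 39 = 64 = 8².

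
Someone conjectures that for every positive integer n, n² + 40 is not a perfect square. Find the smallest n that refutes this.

n = 3

We need the least positive integer n for which n² + 40 is a perfect square.
n = 1: 1² + 40 = 41, not a perfect square.
n = 2: 2² + 40 = 44, not a perfect square.
n = 3: 3² + 40 = 49 = 7², a perfect square.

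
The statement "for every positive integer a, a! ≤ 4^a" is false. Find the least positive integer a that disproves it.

A counterexample is any positive integer a such that a! > 4^a; we check each in order.
a = 1: a! = 1 and 4^a = 4, so 1 ≤ 4.
a = 2: a! = 2 and 4^a = 16, so 2 ≤ 16.
a = 3: a! = 6 and 4^a = 64, so 6 ≤ 64.
a = 4: a! = 24 and 4^a = 256, so 24 ≤ 256.
a = 5: a! = 120 and 4^a = 1024, so 120 ≤ 1024.
a = 6: a! = 720 and 4^a = 4096, so 720 ≤ 4096.
a = 7: a! = 5040 and 4^a = 16384, so 5040 ≤ 16384.
a = 8: a! = 40320 and 4^a = 65536, so 40320 ≤ 65536.
a = 9: a! = 362880 and 4^a = 262144, so 362880 > 262144.
So a = 9 is the smallest counterexample.

a = 9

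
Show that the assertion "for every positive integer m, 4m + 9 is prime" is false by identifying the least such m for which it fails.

Check each positive integer m in order until 4m + 9 is not prime.
m = 1: 4m + 9 = 13, prime.
m = 2: 4m + 9 = 17, prime.
m = 3: 4m + 9 = 21 = 3 × 7, composite.

m = 3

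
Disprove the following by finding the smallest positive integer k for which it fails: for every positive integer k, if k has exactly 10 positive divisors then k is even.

k = 405

We need the least positive integer k for which k has exactly 10 positive divisors but k is odd.
For k = 48, 80, 112, 162, 176, 208, 272, 304, 368 the conclusion holds.
k = 405: divisors of 405: 10 divisors; 405 is odd.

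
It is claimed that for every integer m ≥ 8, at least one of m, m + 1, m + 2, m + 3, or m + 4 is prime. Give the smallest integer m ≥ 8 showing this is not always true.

Check each integer m ≥ 8 in order until m, m + 1, m + 2, m + 3, m + 4 are all composite.
For m = 8, 9, 10, 11, …, 21, 22, 23 the conclusion holds.
m = 24: 24 = 2 × 12; 25 = 5 × 5; 26 = 2 × 13; 27 = 3 × 9; 28 = 2 × 14 — all composite.
Thus m = 24 disproves the claim, and no smaller m works.

m = 24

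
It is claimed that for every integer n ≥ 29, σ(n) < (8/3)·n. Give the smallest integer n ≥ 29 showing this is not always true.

n = 60

A counterexample is any integer n ≥ 29 such that the claim fails; we check each in order.
For n = 29, 30, 31, 32, …, 57, 58, 59 the conclusion holds.
n = 60: σ(60) = 168; 168 ≥ 160.
So n = 60 is the smallest counterexample.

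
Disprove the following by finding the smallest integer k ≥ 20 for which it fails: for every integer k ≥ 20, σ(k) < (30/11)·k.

k = 60

A counterexample is any integer k ≥ 20 such that the claim fails; we check each in order.
For k = 20, 21, 22, 23, …, 57, 58, 59 the conclusion holds.
k = 60: σ(60) = 168; 168 ≥ 1800/11.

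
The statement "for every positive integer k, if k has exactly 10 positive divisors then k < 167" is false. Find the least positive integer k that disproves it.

A counterexample is any positive integer k such that k has exactly 10 positive divisors but the claim fails; we check each in order.
k = 48: τ(48) = 10; 48 < 167.
k = 80: τ(80) = 10; 80 < 167.
k = 112: τ(112) = 10; 112 < 167.
k = 162: τ(162) = 10; 162 < 167.
k = 176: τ(176) = 10; 176 ≥ 167.

k = 176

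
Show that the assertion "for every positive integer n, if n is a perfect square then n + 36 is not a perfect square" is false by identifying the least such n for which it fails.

Check each positive integer n in order until n is a perfect square but n + 36 is a perfect square.
n = 1: 1 + 36 = 37, not a perfect square.
n = 4: 4 + 36 = 40, not a perfect square.
n = 9: 9 + 36 = 45, not a perfect square.
n = 16: 16 + 36 = 52, not a perfect square.
n = 25: 25 + 36 = 61, not a perfect square.
n = 36: 36 + 36 = 72, not a perfect square.
n = 49: 49 + 36 = 85, not a perfect square.
n = 64: 64 = 8² and 64 + 36 = 100 = 10².
Hence n = 64 is a counterexample.

n = 64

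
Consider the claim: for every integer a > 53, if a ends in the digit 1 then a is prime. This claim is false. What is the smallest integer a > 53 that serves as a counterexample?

a = 61: 61 ends in 1 and is prime.
a = 71: 71 ends in 1 and is prime.
a = 81: 81 ends in 1; 81 = 3 × 27, composite.
Thus a = 81 disproves the claim, and no smaller a works.

a = 81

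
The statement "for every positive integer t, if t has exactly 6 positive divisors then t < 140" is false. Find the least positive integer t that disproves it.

The first 19 eligible values, up to t = 124, all satisfy the conclusion.
t = 147: τ(147) = 6; 147 ≥ 140.

t = 147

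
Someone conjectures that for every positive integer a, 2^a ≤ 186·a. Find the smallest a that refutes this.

a = 11

A counterexample is any positive integer a such that 2^a > 186·a; we check each in order.
For a = 1, 2, 3, 4, 5, 6, 7, 8, 9, 10 the conclusion holds.
a = 11: 2^a = 2048 and 186·a = 2046, so 2048 > 2046.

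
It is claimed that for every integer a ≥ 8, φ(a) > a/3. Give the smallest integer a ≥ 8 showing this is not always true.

We need the least integer a ≥ 8 for which the claim fails.
For a = 8, 9, 10, 11 the conclusion holds.
a = 12: φ(12) = 4 and 12/3 = 4, so φ(12) ≤ 12/3.
Thus a = 12 disproves the claim, and no smaller a works.

a = 12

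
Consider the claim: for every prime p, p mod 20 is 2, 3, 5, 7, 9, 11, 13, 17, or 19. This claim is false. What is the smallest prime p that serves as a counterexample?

p = 41

For p = 2, 3, 5, 7, …, 29, 31, 37 the conclusion holds.
p = 41: 41 mod 20 = 1 — not in {2, 3, 5, 7, 9, 11, 13, 17, 19}.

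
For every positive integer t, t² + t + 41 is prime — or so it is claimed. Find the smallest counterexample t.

t = 40

We need the least positive integer t for which t² + t + 41 is not prime.
The first 39 eligible values, up to t = 39, all satisfy the conclusion.
t = 40: t² + t + 41 = 1681 = 41 × 41, composite.
Hence t = 40 is a counterexample.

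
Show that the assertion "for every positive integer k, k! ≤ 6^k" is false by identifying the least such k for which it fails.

A counterexample is any positive integer k such that k! > 6^k; we check each in order.
For k = 1, 2, 3, 4, …, 11, 12, 13 the conclusion holds.
k = 14: k! = 87178291200 and 6^k = 78364164096, so 87178291200 > 78364164096.

k = 14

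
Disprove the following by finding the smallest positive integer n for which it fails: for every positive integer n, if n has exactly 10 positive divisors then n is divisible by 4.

n = 162

A counterexample is any positive integer n such that n has exactly 10 positive divisors but n is not divisible by 4; we check each in order.
n = 48: τ(48) = 10; 48 mod 4 = 0.
n = 80: τ(80) = 10; 80 mod 4 = 0.
n = 112: τ(112) = 10; 112 mod 4 = 0.
n = 162: τ(162) = 10; 162 mod 4 = 2.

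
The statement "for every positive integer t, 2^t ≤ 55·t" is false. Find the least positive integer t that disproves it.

A counterexample is any positive integer t such that 2^t > 55·t; we check each in order.
t = 1: 2^t = 2 and 55·t = 55, so 2 ≤ 55.
t = 2: 2^t = 4 and 55·t = 110, so 4 ≤ 110.
t = 3: 2^t = 8 and 55·t = 165, so 8 ≤ 165.
t = 4: 2^t = 16 and 55·t = 220, so 16 ≤ 220.
t = 5: 2^t = 32 and 55·t = 275, so 32 ≤ 275.
t = 6: 2^t = 64 and 55·t = 330, so 64 ≤ 330.
t = 7: 2^t = 128 and 55·t = 385, so 128 ≤ 385.
t = 8: 2^t = 256 and 55·t = 440, so 256 ≤ 440.
t = 9: 2^t = 512 and 55·t = 495, so 512 > 495.

t = 9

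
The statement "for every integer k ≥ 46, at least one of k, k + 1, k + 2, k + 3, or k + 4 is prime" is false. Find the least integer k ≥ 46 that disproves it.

A counterexample is any integer k ≥ 46 such that k, k + 1, k + 2, k + 3, k + 4 are all composite; we check each in order.
For k = 46, 47 the conclusion holds.
k = 48: 48 = 2 × 24; 49 = 7 × 7; 50 = 2 × 25; 51 = 3 × 17; 52 = 2 × 26 — all composite.
So k = 48 is the smallest counterexample.

k = 48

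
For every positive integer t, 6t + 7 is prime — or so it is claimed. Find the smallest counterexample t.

We need the least positive integer t for which 6t + 7 is not prime.
For t = 1, 2 the conclusion holds.
t = 3: 6t + 7 = 25 = 5 × 5, composite.

t = 3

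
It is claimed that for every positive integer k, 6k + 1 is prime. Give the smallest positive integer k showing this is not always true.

For k = 1, 2, 3 the conclusion holds.
k = 4: 6k + 1 = 25 = 5 × 5, composite.
Hence k = 4 is a counterexample.

k = 4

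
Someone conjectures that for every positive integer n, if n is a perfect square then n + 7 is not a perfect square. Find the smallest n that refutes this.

n = 1: 1 + 7 = 8, not a perfect square.
n = 4: 4 + 7 = 11, not a perfect square.
n = 9: 9 = 3² and 9 + 7 = 16 = 4².

n = 9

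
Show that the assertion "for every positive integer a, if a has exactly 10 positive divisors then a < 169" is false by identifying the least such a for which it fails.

We need the least positive integer a for which a has exactly 10 positive divisors but the claim fails.
a = 48: τ(48) = 10; 48 < 169.
a = 80: τ(80) = 10; 80 < 169.
a = 112: τ(112) = 10; 112 < 169.
a = 162: τ(162) = 10; 162 < 169.
a = 176: τ(176) = 10; 176 ≥ 169.
Hence a = 176 is a counterexample.

a = 176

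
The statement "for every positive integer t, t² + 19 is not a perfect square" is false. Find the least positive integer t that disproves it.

t = 9

We need the least positive integer t for which t² + 19 is a perfect square.
t = 1: 1² + 19 = 20, not a perfect square.
t = 2: 2² + 19 = 23, not a perfect square.
t = 3: 3² + 19 = 28, not a perfect square.
t = 4: 4² + 19 = 35, not a perfect square.
t = 5: 5² + 19 = 44, not a perfect square.
t = 6: 6² + 19 = 55, not a perfect square.
t = 7: 7² + 19 = 68, not a perfect square.
t = 8: 8² + 19 = 83, not a perfect square.
t = 9: 9² + 19 = 100 = 10², a perfect square.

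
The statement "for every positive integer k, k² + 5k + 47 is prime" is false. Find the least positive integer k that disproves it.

k = 38

A counterexample is any positive integer k such that k² + 5k + 47 is not prime; we check each in order.
For k = 1, 2, 3, 4, …, 35, 36, 37 the conclusion holds.
k = 38: k² + 5k + 47 = 1681 = 41 × 41, composite.
Thus k = 38 disproves the claim, and no smaller k works.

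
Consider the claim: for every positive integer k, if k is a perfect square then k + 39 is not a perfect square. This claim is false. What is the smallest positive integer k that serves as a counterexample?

A counterexample is any positive integer k such that k is a perfect square but k + 39 is a perfect square; we check each in order.
For k = 1, 4, 9, 16 the conclusion holds.
k = 25: 25 = 5² and 25 + 39 = 64 = 8².

k = 25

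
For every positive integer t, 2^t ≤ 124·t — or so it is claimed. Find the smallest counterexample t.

t = 11

We need the least positive integer t for which 2^t > 124·t.
For t = 1, 2, 3, 4, 5, 6, 7, 8, 9, 10 the conclusion holds.
t = 11: 2^t = 2048 and 124·t = 1364, so 2048 > 1364.
Thus t = 11 disproves the claim, and no smaller t works.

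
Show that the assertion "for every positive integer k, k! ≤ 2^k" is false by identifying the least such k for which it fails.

k = 4

k = 1: k! = 1 and 2^k = 2, so 1 ≤ 2.
k = 2: k! = 2 and 2^k = 4, so 2 ≤ 4.
k = 3: k! = 6 and 2^k = 8, so 6 ≤ 8.
k = 4: k! = 24 and 2^k = 16, so 24 > 16.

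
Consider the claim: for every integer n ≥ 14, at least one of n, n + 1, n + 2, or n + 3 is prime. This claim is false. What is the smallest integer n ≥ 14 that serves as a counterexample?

For n = 14, 15, 16, 17, 18, 19, 20, 21, 22, 23 the conclusion holds.
n = 24: 24 = 2 × 12; 25 = 5 × 5; 26 = 2 × 13; 27 = 3 × 9 — all composite.
Thus n = 24 disproves the claim, and no smaller n works.

n = 24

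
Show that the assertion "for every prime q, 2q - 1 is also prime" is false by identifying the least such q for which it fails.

q = 5

Check each prime q in order until 2q - 1 is not prime.
q = 2: 2q - 1 = 3, prime.
q = 3: 2q - 1 = 5, prime.
q = 5: 2q - 1 = 9 = 3 × 3, not prime.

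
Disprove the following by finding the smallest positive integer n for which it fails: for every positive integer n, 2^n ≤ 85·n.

n = 10

We need the least positive integer n for which 2^n > 85·n.
The first 9 eligible values, up to n = 9, all satisfy the conclusion.
n = 10: 2^n = 1024 and 85·n = 850, so 1024 > 850.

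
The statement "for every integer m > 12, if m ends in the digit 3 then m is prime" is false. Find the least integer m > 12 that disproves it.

m = 33

Check each integer m > 12 in order until m ends in the digit 3 but m is not prime.
m = 13: 13 ends in 3 and is prime.
m = 23: 23 ends in 3 and is prime.
m = 33: 33 ends in 3; 33 = 3 × 11, composite.
Hence m = 33 is a counterexample.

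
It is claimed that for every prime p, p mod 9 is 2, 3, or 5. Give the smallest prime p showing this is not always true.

A counterexample is any prime p such that the claim fails; we check each in order.
p = 2: 2 mod 9 = 2.
p = 3: 3 mod 9 = 3.
p = 5: 5 mod 9 = 5.
p = 7: 7 mod 9 = 7 — not in {2, 3, 5}.
Hence p = 7 is a counterexample.

p = 7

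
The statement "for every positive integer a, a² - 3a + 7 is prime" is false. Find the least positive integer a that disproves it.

a = 6

We need the least positive integer a for which a² - 3a + 7 is not prime.
For a = 1, 2, 3, 4, 5 the conclusion holds.
a = 6: a² - 3a + 7 = 25 = 5 × 5, composite.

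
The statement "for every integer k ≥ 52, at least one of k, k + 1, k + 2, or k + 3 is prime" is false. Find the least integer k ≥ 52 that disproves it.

k = 54

A counterexample is any integer k ≥ 52 such that k, k + 1, k + 2, k + 3 are all composite; we check each in order.
k = 52: 53 is prime.
k = 53: 53 is prime.
k = 54: 54 = 2 × 27; 55 = 5 × 11; 56 = 2 × 28; 57 = 3 × 19 — all composite.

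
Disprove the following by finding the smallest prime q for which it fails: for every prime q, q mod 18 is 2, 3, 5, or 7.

Check each prime q in order until the claim fails.
For q = 2, 3, 5, 7 the conclusion holds.
q = 11: 11 mod 18 = 11 — not in {2, 3, 5, 7}.
So q = 11 is the smallest counterexample.

q = 11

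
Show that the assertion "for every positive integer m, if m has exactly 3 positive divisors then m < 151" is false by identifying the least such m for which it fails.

m = 169

For m = 4, 9, 25, 49, 121 the conclusion holds.
m = 169: τ(169) = 3; 169 ≥ 151.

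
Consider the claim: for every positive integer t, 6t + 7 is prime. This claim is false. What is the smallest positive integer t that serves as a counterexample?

t = 3

A counterexample is any positive integer t such that 6t + 7 is not prime; we check each in order.
t = 1: 6t + 7 = 13, prime.
t = 2: 6t + 7 = 19, prime.
t = 3: 6t + 7 = 25 = 5 × 5, composite.
So t = 3 is the smallest counterexample.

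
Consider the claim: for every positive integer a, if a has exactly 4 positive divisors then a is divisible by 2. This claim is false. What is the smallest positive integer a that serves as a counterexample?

a = 15

A counterexample is any positive integer a such that a has exactly 4 positive divisors but a is not divisible by 2; we check each in order.
The first 4 eligible values, up to a = 14, all satisfy the conclusion.
a = 15: τ(15) = 4; 15 mod 2 = 1.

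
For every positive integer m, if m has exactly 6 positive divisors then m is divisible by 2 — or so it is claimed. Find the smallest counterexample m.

m = 45

Check each positive integer m in order until m has exactly 6 positive divisors but m is not divisible by 2.
m = 12: τ(12) = 6; 12 mod 2 = 0.
m = 18: τ(18) = 6; 18 mod 2 = 0.
m = 20: τ(20) = 6; 20 mod 2 = 0.
m = 28: τ(28) = 6; 28 mod 2 = 0.
m = 32: τ(32) = 6; 32 mod 2 = 0.
m = 44: τ(44) = 6; 44 mod 2 = 0.
m = 45: τ(45) = 6; 45 mod 2 = 1.
So m = 45 is the smallest counterexample.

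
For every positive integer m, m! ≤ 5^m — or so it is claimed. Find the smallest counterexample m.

A counterexample is any positive integer m such that m! > 5^m; we check each in order.
For m = 1, 2, 3, 4, …, 9, 10, 11 the conclusion holds.
m = 12: m! = 479001600 and 5^m = 244140625, so 479001600 > 244140625.
Hence m = 12 is a counterexample.

m = 12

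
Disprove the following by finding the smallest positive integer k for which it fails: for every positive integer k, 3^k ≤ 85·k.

k = 6

The first 5 eligible values, up to k = 5, all satisfy the conclusion.
k = 6: 3^k = 729 and 85·k = 510, so 729 > 510.
Thus k = 6 disproves the claim, and no smaller k works.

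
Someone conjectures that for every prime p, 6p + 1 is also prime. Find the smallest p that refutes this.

p = 19

Check each prime p in order until 6p + 1 is not prime.
The first 7 eligible values, up to p = 17, all satisfy the conclusion.
p = 19: 6p + 1 = 115 = 5 × 23, not prime.
Hence p = 19 is a counterexample.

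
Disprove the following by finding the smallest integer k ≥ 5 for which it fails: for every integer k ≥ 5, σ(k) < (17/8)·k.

k = 12

A counterexample is any integer k ≥ 5 such that the claim fails; we check each in order.
The first 7 eligible values, up to k = 11, all satisfy the conclusion.
k = 12: σ(12) = 28; 28 ≥ 51/2.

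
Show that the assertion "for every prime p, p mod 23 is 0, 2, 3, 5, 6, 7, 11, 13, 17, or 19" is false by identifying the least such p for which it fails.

A counterexample is any prime p such that the claim fails; we check each in order.
For p = 2, 3, 5, 7, 11, 13, 17, 19, 23, 29 the conclusion holds.
p = 31: 31 mod 23 = 8 — not in {0, 2, 3, 5, 6, 7, 11, 13, 17, 19}.
Thus p = 31 disproves the claim, and no smaller p works.

p = 31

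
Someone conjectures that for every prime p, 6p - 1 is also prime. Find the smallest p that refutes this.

We need the least prime p for which 6p - 1 is not prime.
For p = 2, 3, 5, 7 the conclusion holds.
p = 11: 6p - 1 = 65 = 5 × 13, not prime.
Hence p = 11 is a counterexample.

p = 11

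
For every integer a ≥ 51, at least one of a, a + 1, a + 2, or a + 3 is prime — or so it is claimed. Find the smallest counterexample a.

For a = 51, 52, 53 the conclusion holds.
a = 54: 54 = 2 × 27; 55 = 5 × 11; 56 = 2 × 28; 57 = 3 × 19 — all composite.
Hence a = 54 is a counterexample.

a = 54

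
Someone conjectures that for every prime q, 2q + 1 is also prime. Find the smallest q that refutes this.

Check each prime q in order until 2q + 1 is not prime.
q = 2: 2q + 1 = 5, prime.
q = 3: 2q + 1 = 7, prime.
q = 5: 2q + 1 = 11, prime.
q = 7: 2q + 1 = 15 = 3 × 5, not prime.
Hence q = 7 is a counterexample.

q = 7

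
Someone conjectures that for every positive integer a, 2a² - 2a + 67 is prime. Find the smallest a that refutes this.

a = 4

We need the least positive integer a for which 2a² - 2a + 67 is not prime.
a = 1: 2a² - 2a + 67 = 67, prime.
a = 2: 2a² - 2a + 67 = 71, prime.
a = 3: 2a² - 2a + 67 = 79, prime.
a = 4: 2a² - 2a + 67 = 91 = 7 × 13, composite.
So a = 4 is the smallest counterexample.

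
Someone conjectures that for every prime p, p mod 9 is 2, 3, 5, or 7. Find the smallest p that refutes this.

Check each prime p in order until the claim fails.
For p = 2, 3, 5, 7, 11 the conclusion holds.
p = 13: 13 mod 9 = 4 — not in {2, 3, 5, 7}.
Thus p = 13 disproves the claim, and no smaller p works.

p = 13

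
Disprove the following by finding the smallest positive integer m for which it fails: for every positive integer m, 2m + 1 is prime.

A counterexample is any positive integer m such that 2m + 1 is not prime; we check each in order.
For m = 1, 2, 3 the conclusion holds.
m = 4: 2m + 1 = 9 = 3 × 3, composite.

m = 4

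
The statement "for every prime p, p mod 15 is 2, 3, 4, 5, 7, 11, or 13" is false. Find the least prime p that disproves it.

p = 23

For p = 2, 3, 5, 7, 11, 13, 17, 19 the conclusion holds.
p = 23: 23 mod 15 = 8 — not in {2, 3, 4, 5, 7, 11, 13}.
So p = 23 is the smallest counterexample.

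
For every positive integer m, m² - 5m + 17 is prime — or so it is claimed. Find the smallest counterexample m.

We need the least positive integer m for which m² - 5m + 17 is not prime.
The first 12 eligible values, up to m = 12, all satisfy the conclusion.
m = 13: m² - 5m + 17 = 121 = 11 × 11, composite.
So m = 13 is the smallest counterexample.

m = 13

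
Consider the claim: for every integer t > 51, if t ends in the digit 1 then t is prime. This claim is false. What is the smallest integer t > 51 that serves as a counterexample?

t = 81

Check each integer t > 51 in order until t ends in the digit 1 but t is not prime.
For t = 61, 71 the conclusion holds.
t = 81: 81 ends in 1; 81 = 3 × 27, composite.
Thus t = 81 disproves the claim, and no smaller t works.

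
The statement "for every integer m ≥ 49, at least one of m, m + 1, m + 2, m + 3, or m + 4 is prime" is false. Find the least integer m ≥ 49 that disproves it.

The first 5 eligible values, up to m = 53, all satisfy the conclusion.
m = 54: 54 = 2 × 27; 55 = 5 × 11; 56 = 2 × 28; 57 = 3 × 19; 58 = 2 × 29 — all composite.
Thus m = 54 disproves the claim, and no smaller m works.

m = 54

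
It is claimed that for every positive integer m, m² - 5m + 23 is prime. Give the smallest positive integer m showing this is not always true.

m = 19

For m = 1, 2, 3, 4, …, 16, 17, 18 the conclusion holds.
m = 19: m² - 5m + 23 = 289 = 17 × 17, composite.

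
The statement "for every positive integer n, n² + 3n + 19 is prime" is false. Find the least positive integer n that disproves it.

n = 15

We need the least positive integer n for which n² + 3n + 19 is not prime.
The first 14 eligible values, up to n = 14, all satisfy the conclusion.
n = 15: n² + 3n + 19 = 289 = 17 × 17, composite.
So n = 15 is the smallest counterexample.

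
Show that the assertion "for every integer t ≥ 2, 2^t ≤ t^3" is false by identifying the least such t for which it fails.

The first 8 eligible values, up to t = 9, all satisfy the conclusion.
t = 10: 2^t = 1024 and t^3 = 1000, so 1024 > 1000.

t = 10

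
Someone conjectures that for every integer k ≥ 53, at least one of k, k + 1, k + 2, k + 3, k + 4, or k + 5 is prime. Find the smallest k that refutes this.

k = 90

Check each integer k ≥ 53 in order until k, k + 1, k + 2, k + 3, k + 4, k + 5 are all composite.
The first 37 eligible values, up to k = 89, all satisfy the conclusion.
k = 90: 90 = 2 × 45; 91 = 7 × 13; 92 = 2 × 46; 93 = 3 × 31; 94 = 2 × 47; 95 = 5 × 19 — all composite.
Thus k = 90 disproves the claim, and no smaller k works.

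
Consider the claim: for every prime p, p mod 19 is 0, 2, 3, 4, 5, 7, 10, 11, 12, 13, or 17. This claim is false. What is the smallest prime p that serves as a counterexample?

p = 37

We need the least prime p for which the claim fails.
For p = 2, 3, 5, 7, …, 23, 29, 31 the conclusion holds.
p = 37: 37 mod 19 = 18 — not in {0, 2, 3, 4, 5, 7, 10, 11, 12, 13, 17}.
Thus p = 37 disproves the claim, and no smaller p works.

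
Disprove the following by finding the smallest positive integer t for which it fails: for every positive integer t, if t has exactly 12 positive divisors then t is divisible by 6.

t = 140

We need the least positive integer t for which t has exactly 12 positive divisors but t is not divisible by 6.
t = 60: τ(60) = 12; 60 mod 6 = 0.
t = 72: τ(72) = 12; 72 mod 6 = 0.
t = 84: τ(84) = 12; 84 mod 6 = 0.
t = 90: τ(90) = 12; 90 mod 6 = 0.
t = 96: τ(96) = 12; 96 mod 6 = 0.
t = 108: τ(108) = 12; 108 mod 6 = 0.
t = 126: τ(126) = 12; 126 mod 6 = 0.
t = 132: τ(132) = 12; 132 mod 6 = 0.
t = 140: τ(140) = 12; 140 mod 6 = 2.
So t = 140 is the smallest counterexample.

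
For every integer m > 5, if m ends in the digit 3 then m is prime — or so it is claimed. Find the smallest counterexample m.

We need the least integer m > 5 for which m ends in the digit 3 but m is not prime.
m = 13: 13 ends in 3 and is prime.
m = 23: 23 ends in 3 and is prime.
m = 33: 33 ends in 3; 33 = 3 × 11, composite.
Hence m = 33 is a counterexample.

m = 33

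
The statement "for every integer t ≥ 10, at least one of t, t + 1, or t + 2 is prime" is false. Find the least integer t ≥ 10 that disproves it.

A counterexample is any integer t ≥ 10 such that t, t + 1, t + 2 are all composite; we check each in order.
For t = 10, 11, 12, 13 the conclusion holds.
t = 14: 14 = 2 × 7; 15 = 3 × 5; 16 = 2 × 8 — all composite.
So t = 14 is the smallest counterexample.

t = 14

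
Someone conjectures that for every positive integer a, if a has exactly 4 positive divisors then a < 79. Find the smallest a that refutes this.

A counterexample is any positive integer a such that a has exactly 4 positive divisors but the claim fails; we check each in order.
For a = 6, 8, 10, 14, …, 69, 74, 77 the conclusion holds.
a = 82: τ(82) = 4; 82 ≥ 79.
Thus a = 82 disproves the claim, and no smaller a works.

a = 82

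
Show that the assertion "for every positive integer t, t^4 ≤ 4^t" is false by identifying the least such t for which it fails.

We need the least positive integer t for which t^4 > 4^t.
t = 1: t^4 = 1 and 4^t = 4, so 1 ≤ 4.
t = 2: t^4 = 16 and 4^t = 16, so 16 ≤ 16.
t = 3: t^4 = 81 and 4^t = 64, so 81 > 64.
Hence t = 3 is a counterexample.

t = 3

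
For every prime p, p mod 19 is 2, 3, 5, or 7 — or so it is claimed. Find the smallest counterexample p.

p = 11

For p = 2, 3, 5, 7 the conclusion holds.
p = 11: 11 mod 19 = 11 — not in {2, 3, 5, 7}.
So p = 11 is the smallest counterexample.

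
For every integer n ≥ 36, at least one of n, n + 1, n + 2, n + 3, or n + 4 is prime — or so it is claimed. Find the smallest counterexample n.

For n = 36, 37, 38, 39, …, 45, 46, 47 the conclusion holds.
n = 48: 48 = 2 × 24; 49 = 7 × 7; 50 = 2 × 25; 51 = 3 × 17; 52 = 2 × 26 — all composite.

n = 48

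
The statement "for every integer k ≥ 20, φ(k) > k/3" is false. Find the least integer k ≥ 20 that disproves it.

k = 24

Check each integer k ≥ 20 in order until the claim fails.
For k = 20, 21, 22, 23 the conclusion holds.
k = 24: φ(24) = 8 and 24/3 = 8, so φ(24) ≤ 24/3.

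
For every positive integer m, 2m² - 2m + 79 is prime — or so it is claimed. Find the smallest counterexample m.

m = 1: 2m² - 2m + 79 = 79, prime.
m = 2: 2m² - 2m + 79 = 83, prime.
m = 3: 2m² - 2m + 79 = 91 = 7 × 13, composite.

m = 3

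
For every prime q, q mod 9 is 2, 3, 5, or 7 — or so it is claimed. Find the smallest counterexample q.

q = 13

A counterexample is any prime q such that the claim fails; we check each in order.
The first 5 eligible values, up to q = 11, all satisfy the conclusion.
q = 13: 13 mod 9 = 4 — not in {2, 3, 5, 7}.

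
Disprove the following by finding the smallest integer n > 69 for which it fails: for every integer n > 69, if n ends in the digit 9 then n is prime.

n = 99

Check each integer n > 69 in order until n ends in the digit 9 but n is not prime.
n = 79: 79 ends in 9 and is prime.
n = 89: 89 ends in 9 and is prime.
n = 99: 99 ends in 9; 99 = 3 × 33, composite.
Hence n = 99 is a counterexample.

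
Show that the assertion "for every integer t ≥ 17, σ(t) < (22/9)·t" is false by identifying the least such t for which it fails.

A counterexample is any integer t ≥ 17 such that the claim fails; we check each in order.
t = 17: σ(17) = 18; 18 < 374/9.
t = 18: σ(18) = 39; 39 < 44.
t = 19: σ(19) = 20; 20 < 418/9.
t = 20: σ(20) = 42; 42 < 440/9.
t = 21: σ(21) = 32; 32 < 154/3.
t = 22: σ(22) = 36; 36 < 484/9.
t = 23: σ(23) = 24; 24 < 506/9.
t = 24: σ(24) = 60; 60 ≥ 176/3.

t = 24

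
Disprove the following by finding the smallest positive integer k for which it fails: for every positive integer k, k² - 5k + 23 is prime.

k = 19

A counterexample is any positive integer k such that k² - 5k + 23 is not prime; we check each in order.
For k = 1, 2, 3, 4, …, 16, 17, 18 the conclusion holds.
k = 19: k² - 5k + 23 = 289 = 17 × 17, composite.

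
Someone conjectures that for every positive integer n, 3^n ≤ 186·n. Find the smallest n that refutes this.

n = 7

We need the least positive integer n for which 3^n > 186·n.
For n = 1, 2, 3, 4, 5, 6 the conclusion holds.
n = 7: 3^n = 2187 and 186·n = 1302, so 2187 > 1302.
So n = 7 is the smallest counterexample.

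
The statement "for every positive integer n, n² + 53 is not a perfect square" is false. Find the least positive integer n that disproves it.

n = 26

We need the least positive integer n for which n² + 53 is a perfect square.
The first 25 eligible values, up to n = 25, all satisfy the conclusion.
n = 26: 26² + 53 = 729 = 27², a perfect square.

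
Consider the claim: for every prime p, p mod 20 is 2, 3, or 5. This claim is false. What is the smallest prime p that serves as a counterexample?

p = 7

Check each prime p in order until the claim fails.
p = 2: 2 mod 20 = 2.
p = 3: 3 mod 20 = 3.
p = 5: 5 mod 20 = 5.
p = 7: 7 mod 20 = 7 — not in {2, 3, 5}.
So p = 7 is the smallest counterexample.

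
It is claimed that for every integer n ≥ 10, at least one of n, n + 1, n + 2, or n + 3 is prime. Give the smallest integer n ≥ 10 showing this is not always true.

We need the least integer n ≥ 10 for which n, n + 1, n + 2, n + 3 are all composite.
The first 14 eligible values, up to n = 23, all satisfy the conclusion.
n = 24: 24 = 2 × 12; 25 = 5 × 5; 26 = 2 × 13; 27 = 3 × 9 — all composite.

n = 24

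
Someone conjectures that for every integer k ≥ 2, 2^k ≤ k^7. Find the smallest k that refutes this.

A counterexample is any integer k ≥ 2 such that 2^k > k^7; we check each in order.
The first 35 eligible values, up to k = 36, all satisfy the conclusion.
k = 37: 2^k = 137438953472 and k^7 = 94931877133, so 137438953472 > 94931877133.
Hence k = 37 is a counterexample.

k = 37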